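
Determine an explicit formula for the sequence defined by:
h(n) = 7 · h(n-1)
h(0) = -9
Pure geometric recurrence with ratio 7.
By induction h(n) = h(0) · (7)^n = - 9 \cdot 7^{n}.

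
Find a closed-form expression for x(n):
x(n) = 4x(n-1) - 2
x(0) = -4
First-order linear non-homogeneous.
Homogeneous solution: x_h(n) = A·(4)^n.
Try constant particular solution x_p = K: K = 4K - 2 ⇒ K = \frac{2}{3}.
General: x(n) = A·(4)^n + \frac{2}{3}.
Apply x(0) = -4: A + \frac{2}{3} = -4 ⇒ A = - \frac{14}{3}.
So x(n) = \frac{2}{3} - \frac{14 \cdot 4^{n}}{3}.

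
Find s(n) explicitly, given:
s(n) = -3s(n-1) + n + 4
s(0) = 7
First-order linear with linear forcing.
Homogeneous solution: s_h(n) = A·(-3)^n.
Try particular s_p(n) = pn + q. Substituting:
  pn + q = -3(p(n-1) + q) + n + 4.
Matching the n-coefficient: p = -3p + 1 ⇒ p = \frac{1}{4}.
Matching constants: q = 3p - 3q + 4 ⇒ q = \frac{19}{16}.
General: s(n) = A·(-3)^n + \frac{n}{4} + \frac{19}{16}.
Apply s(0) = 7: A + \frac{19}{16} = 7 ⇒ A = \frac{93}{16}.
So s(n) = \frac{93 \left(-3\right)^{n}}{16} + \frac{n}{4} + \frac{19}{16}.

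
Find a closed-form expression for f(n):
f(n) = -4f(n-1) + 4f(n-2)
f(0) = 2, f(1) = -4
Characteristic equation: x² + 4x - 4 = 0.
Discriminant Δ = (-4)² + 4·(4) = 32.
Roots r₁,₂ = (-4 ± √32)/2, so r₁ = -2 + 2 \sqrt{2}, r₂ = - 2 \sqrt{2} - 2.
General solution: f(n) = A·r₁^n + B·r₂^n.
From the initial conditions, A + B = 2 and r₁A + r₂B = -4.
Since r₁ - r₂ = √32: A = (-4 - (2)r₂)/√32 = 1, and B = 2 - A = 1.
So f(n) = \left(1\right)\left(-2 + 2 \sqrt{2}\right)^n + \left(1\right)\left(- 2 \sqrt{2} - 2\right)^n.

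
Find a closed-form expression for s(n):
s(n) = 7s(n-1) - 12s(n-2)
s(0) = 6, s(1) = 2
Characteristic equation: x² - 7x + 12 = 0, which factors as (x - (3))(x - (4)) = 0.
Roots r₁ = 3, r₂ = 4 (distinct).
General solution: s(n) = A·(3)^n + B·(4)^n.
From s(0) = 6: A + B = 6.
From s(1) = 2: 3A + 4B = 2.
Solving: A = 22, B = -16.
So s(n) = 22 \cdot 3^{n} - 16 \cdot 4^{n}.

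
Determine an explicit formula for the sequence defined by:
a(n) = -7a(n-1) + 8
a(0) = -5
First-order linear non-homogeneous.
Homogeneous solution: a_h(n) = A·(-7)^n.
Try constant particular solution a_p = K: K = -7K + 8 ⇒ K = 1.
General: a(n) = A·(-7)^n + 1.
Apply a(0) = -5: A + 1 = -5 ⇒ A = -6.
So a(n) = 1 - 6 \left(-7\right)^{n}.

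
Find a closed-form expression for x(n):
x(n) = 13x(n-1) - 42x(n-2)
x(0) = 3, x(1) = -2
Characteristic equation: x² - 13x + 42 = 0, which factors as (x - (7))(x - (6)) = 0.
Roots r₁ = 7, r₂ = 6 (distinct).
General solution: x(n) = A·(7)^n + B·(6)^n.
From x(0) = 3: A + B = 3.
From x(1) = -2: 7A + 6B = -2.
Solving: A = -20, B = 23.
So x(n) = 23 \cdot 6^{n} - 20 \cdot 7^{n}.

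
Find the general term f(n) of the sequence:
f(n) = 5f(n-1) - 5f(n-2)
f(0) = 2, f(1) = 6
Characteristic equation: x² - 5x + 5 = 0.
Discriminant Δ = (5)² + 4·(-5) = 5.
Roots r₁,₂ = (5 ± √5)/2, so r₁ = \frac{\sqrt{5}}{2} + \frac{5}{2}, r₂ = \frac{5}{2} - \frac{\sqrt{5}}{2}.
General solution: f(n) = A·r₁^n + B·r₂^n.
From the initial conditions, A + B = 2 and r₁A + r₂B = 6.
Since r₁ - r₂ = √5: A = (6 - (2)r₂)/√5 = \frac{\sqrt{5}}{5} + 1, and B = 2 - A = 1 - \frac{\sqrt{5}}{5}.
So f(n) = \left(\frac{\sqrt{5}}{5} + 1\right)\left(\frac{\sqrt{5}}{2} + \frac{5}{2}\right)^n + \left(1 - \frac{\sqrt{5}}{5}\right)\left(\frac{5}{2} - \frac{\sqrt{5}}{2}\right)^n.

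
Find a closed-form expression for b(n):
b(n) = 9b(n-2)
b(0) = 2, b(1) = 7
Characteristic equation: x² - 9 = 0, which factors as (x - (-3))(x - (3)) = 0.
Roots r₁ = -3, r₂ = 3 (distinct).
General solution: b(n) = A·(-3)^n + B·(3)^n.
From b(0) = 2: A + B = 2.
From b(1) = 7: -3A + 3B = 7.
Solving: A = - \frac{1}{6}, B = \frac{13}{6}.
So b(n) = - \frac{\left(-3\right)^{n}}{6} + \frac{13 \cdot 3^{n}}{6}.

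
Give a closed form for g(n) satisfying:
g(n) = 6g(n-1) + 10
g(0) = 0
First-order linear non-homogeneous.
Homogeneous solution: g_h(n) = A·(6)^n.
Try constant particular solution g_p = K: K = 6K + 10 ⇒ K = -2.
General: g(n) = A·(6)^n - 2.
Apply g(0) = 0: A - 2 = 0 ⇒ A = 2.
So g(n) = 2 \cdot 6^{n} - 2.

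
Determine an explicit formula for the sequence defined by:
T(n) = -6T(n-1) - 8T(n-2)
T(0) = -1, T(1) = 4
Characteristic equation: x² + 6x + 8 = 0, which factors as (x - (-2))(x - (-4)) = 0.
Roots r₁ = -2, r₂ = -4 (distinct).
General solution: T(n) = A·(-2)^n + B·(-4)^n.
From T(0) = -1: A + B = -1.
From T(1) = 4: -2A - 4B = 4.
Solving: A = 0, B = -1.
So T(n) = - \left(-4\right)^{n}.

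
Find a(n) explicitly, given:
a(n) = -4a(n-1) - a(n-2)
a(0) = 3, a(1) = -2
Characteristic equation: x² + 4x + 1 = 0.
Discriminant Δ = (-4)² + 4·(-1) = 12.
Roots r₁,₂ = (-4 ± √12)/2, so r₁ = -2 + \sqrt{3}, r₂ = -2 - \sqrt{3}.
General solution: a(n) = A·r₁^n + B·r₂^n.
From the initial conditions, A + B = 3 and r₁A + r₂B = -2.
Since r₁ - r₂ = √12: A = (-2 - (3)r₂)/√12 = \frac{2 \sqrt{3}}{3} + \frac{3}{2}, and B = 3 - A = \frac{3}{2} - \frac{2 \sqrt{3}}{3}.
So a(n) = \left(\frac{2 \sqrt{3}}{3} + \frac{3}{2}\right)\left(-2 + \sqrt{3}\right)^n + \left(\frac{3}{2} - \frac{2 \sqrt{3}}{3}\right)\left(-2 - \sqrt{3}\right)^n.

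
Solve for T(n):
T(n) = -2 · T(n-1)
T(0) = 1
Pure geometric recurrence with ratio -2.
By induction T(n) = T(0) · (-2)^n = \left(-2\right)^{n}.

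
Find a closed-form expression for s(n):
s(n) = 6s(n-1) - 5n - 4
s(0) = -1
First-order linear with linear forcing.
Homogeneous solution: s_h(n) = A·(6)^n.
Try particular s_p(n) = pn + q. Substituting:
  pn + q = 6(p(n-1) + q) - 5n - 4.
Matching the n-coefficient: p = 6p - 5 ⇒ p = 1.
Matching constants: q = -6p + 6q - 4 ⇒ q = 2.
General: s(n) = A·(6)^n + n + 2.
Apply s(0) = -1: A + 2 = -1 ⇒ A = -3.
So s(n) = - 3 \cdot 6^{n} + n + 2.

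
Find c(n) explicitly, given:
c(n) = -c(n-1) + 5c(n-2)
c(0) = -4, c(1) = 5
Characteristic equation: x² + x - 5 = 0.
Discriminant Δ = (-1)² + 4·(5) = 21.
Roots r₁,₂ = (-1 ± √21)/2, so r₁ = - \frac{1}{2} + \frac{\sqrt{21}}{2}, r₂ = - \frac{\sqrt{21}}{2} - \frac{1}{2}.
General solution: c(n) = A·r₁^n + B·r₂^n.
From the initial conditions, A + B = -4 and r₁A + r₂B = 5.
Since r₁ - r₂ = √21: A = (5 - (-4)r₂)/√21 = -2 + \frac{\sqrt{21}}{7}, and B = -4 - A = -2 - \frac{\sqrt{21}}{7}.
So c(n) = \left(-2 + \frac{\sqrt{21}}{7}\right)\left(- \frac{1}{2} + \frac{\sqrt{21}}{2}\right)^n + \left(-2 - \frac{\sqrt{21}}{7}\right)\left(- \frac{\sqrt{21}}{2} - \frac{1}{2}\right)^n.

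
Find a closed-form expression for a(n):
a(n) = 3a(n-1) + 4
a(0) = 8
First-order linear non-homogeneous.
Homogeneous solution: a_h(n) = A·(3)^n.
Try constant particular solution a_p = K: K = 3K + 4 ⇒ K = -2.
General: a(n) = A·(3)^n - 2.
Apply a(0) = 8: A - 2 = 8 ⇒ A = 10.
So a(n) = 10 \cdot 3^{n} - 2.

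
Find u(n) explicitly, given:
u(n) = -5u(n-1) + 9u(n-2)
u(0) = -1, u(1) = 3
Characteristic equation: x² + 5x - 9 = 0.
Discriminant Δ = (-5)² + 4·(9) = 61.
Roots r₁,₂ = (-5 ± √61)/2, so r₁ = - \frac{5}{2} + \frac{\sqrt{61}}{2}, r₂ = - \frac{\sqrt{61}}{2} - \frac{5}{2}.
General solution: u(n) = A·r₁^n + B·r₂^n.
From the initial conditions, A + B = -1 and r₁A + r₂B = 3.
Since r₁ - r₂ = √61: A = (3 - (-1)r₂)/√61 = - \frac{1}{2} + \frac{\sqrt{61}}{122}, and B = -1 - A = - \frac{1}{2} - \frac{\sqrt{61}}{122}.
So u(n) = \left(- \frac{1}{2} + \frac{\sqrt{61}}{122}\right)\left(- \frac{5}{2} + \frac{\sqrt{61}}{2}\right)^n + \left(- \frac{1}{2} - \frac{\sqrt{61}}{122}\right)\left(- \frac{\sqrt{61}}{2} - \frac{5}{2}\right)^n.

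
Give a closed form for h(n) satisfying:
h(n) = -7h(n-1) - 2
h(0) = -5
First-order linear non-homogeneous.
Homogeneous solution: h_h(n) = A·(-7)^n.
Try constant particular solution h_p = K: K = -7K - 2 ⇒ K = - \frac{1}{4}.
General: h(n) = A·(-7)^n - \frac{1}{4}.
Apply h(0) = -5: A - \frac{1}{4} = -5 ⇒ A = - \frac{19}{4}.
So h(n) = - \frac{19 \left(-7\right)^{n}}{4} - \frac{1}{4}.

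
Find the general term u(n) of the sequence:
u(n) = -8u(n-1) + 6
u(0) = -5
First-order linear non-homogeneous.
Homogeneous solution: u_h(n) = A·(-8)^n.
Try constant particular solution u_p = K: K = -8K + 6 ⇒ K = \frac{2}{3}.
General: u(n) = A·(-8)^n + \frac{2}{3}.
Apply u(0) = -5: A + \frac{2}{3} = -5 ⇒ A = - \frac{17}{3}.
So u(n) = \frac{2}{3} - \frac{17 \left(-8\right)^{n}}{3}.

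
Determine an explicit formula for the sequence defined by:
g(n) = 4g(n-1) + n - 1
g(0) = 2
First-order linear with linear forcing.
Homogeneous solution: g_h(n) = A·(4)^n.
Try particular g_p(n) = pn + q. Substituting:
  pn + q = 4(p(n-1) + q) + n - 1.
Matching the n-coefficient: p = 4p + 1 ⇒ p = - \frac{1}{3}.
Matching constants: q = -4p + 4q - 1 ⇒ q = - \frac{1}{9}.
General: g(n) = A·(4)^n - \frac{n}{3} - \frac{1}{9}.
Apply g(0) = 2: A - \frac{1}{9} = 2 ⇒ A = \frac{19}{9}.
So g(n) = \frac{19 \cdot 4^{n}}{9} - \frac{n}{3} - \frac{1}{9}.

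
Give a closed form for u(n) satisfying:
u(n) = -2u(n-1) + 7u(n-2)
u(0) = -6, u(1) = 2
Characteristic equation: x² + 2x - 7 = 0.
Discriminant Δ = (-2)² + 4·(7) = 32.
Roots r₁,₂ = (-2 ± √32)/2, so r₁ = -1 + 2 \sqrt{2}, r₂ = - 2 \sqrt{2} - 1.
General solution: u(n) = A·r₁^n + B·r₂^n.
From the initial conditions, A + B = -6 and r₁A + r₂B = 2.
Since r₁ - r₂ = √32: A = (2 - (-6)r₂)/√32 = -3 - \frac{\sqrt{2}}{2}, and B = -6 - A = -3 + \frac{\sqrt{2}}{2}.
So u(n) = \left(-3 - \frac{\sqrt{2}}{2}\right)\left(-1 + 2 \sqrt{2}\right)^n + \left(-3 + \frac{\sqrt{2}}{2}\right)\left(- 2 \sqrt{2} - 1\right)^n.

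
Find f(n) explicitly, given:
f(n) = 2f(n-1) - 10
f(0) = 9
First-order linear non-homogeneous.
Homogeneous solution: f_h(n) = A·(2)^n.
Try constant particular solution f_p = K: K = 2K - 10 ⇒ K = 10.
General: f(n) = A·(2)^n + 10.
Apply f(0) = 9: A + 10 = 9 ⇒ A = -1.
So f(n) = 10 - 2^{n}.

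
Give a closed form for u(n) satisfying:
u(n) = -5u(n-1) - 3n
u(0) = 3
First-order linear with linear forcing.
Homogeneous solution: u_h(n) = A·(-5)^n.
Try particular u_p(n) = pn + q. Substituting:
  pn + q = -5(p(n-1) + q) - 3n.
Matching the n-coefficient: p = -5p - 3 ⇒ p = - \frac{1}{2}.
Matching constants: q = 5p - 5q ⇒ q = - \frac{5}{12}.
General: u(n) = A·(-5)^n - \frac{n}{2} - \frac{5}{12}.
Apply u(0) = 3: A - \frac{5}{12} = 3 ⇒ A = \frac{41}{12}.
So u(n) = \frac{41 \left(-5\right)^{n}}{12} - \frac{n}{2} - \frac{5}{12}.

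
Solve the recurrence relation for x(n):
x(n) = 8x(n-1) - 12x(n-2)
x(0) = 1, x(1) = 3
Characteristic equation: x² - 8x + 12 = 0, which factors as (x - (6))(x - (2)) = 0.
Roots r₁ = 6, r₂ = 2 (distinct).
General solution: x(n) = A·(6)^n + B·(2)^n.
From x(0) = 1: A + B = 1.
From x(1) = 3: 6A + 2B = 3.
Solving: A = \frac{1}{4}, B = \frac{3}{4}.
So x(n) = \frac{3 \cdot 2^{n}}{4} + \frac{6^{n}}{4}.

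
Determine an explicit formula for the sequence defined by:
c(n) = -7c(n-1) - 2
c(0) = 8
First-order linear non-homogeneous.
Homogeneous solution: c_h(n) = A·(-7)^n.
Try constant particular solution c_p = K: K = -7K - 2 ⇒ K = - \frac{1}{4}.
General: c(n) = A·(-7)^n - \frac{1}{4}.
Apply c(0) = 8: A - \frac{1}{4} = 8 ⇒ A = \frac{33}{4}.
So c(n) = \frac{33 \left(-7\right)^{n}}{4} - \frac{1}{4}.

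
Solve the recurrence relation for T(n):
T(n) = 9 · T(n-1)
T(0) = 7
Pure geometric recurrence with ratio 9.
By induction T(n) = T(0) · (9)^n = 7 \cdot 9^{n}.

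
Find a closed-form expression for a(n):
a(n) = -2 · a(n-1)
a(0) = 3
Pure geometric recurrence with ratio -2.
By induction a(n) = a(0) · (-2)^n = 3 \left(-2\right)^{n}.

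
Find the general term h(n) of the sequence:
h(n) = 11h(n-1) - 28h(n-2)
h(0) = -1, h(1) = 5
Characteristic equation: x² - 11x + 28 = 0, which factors as (x - (4))(x - (7)) = 0.
Roots r₁ = 4, r₂ = 7 (distinct).
General solution: h(n) = A·(4)^n + B·(7)^n.
From h(0) = -1: A + B = -1.
From h(1) = 5: 4A + 7B = 5.
Solving: A = -4, B = 3.
So h(n) = - 4 \cdot 4^{n} + 3 \cdot 7^{n}.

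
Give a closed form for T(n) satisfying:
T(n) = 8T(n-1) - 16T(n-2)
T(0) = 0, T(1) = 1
Characteristic equation: x² - 8x + 16 = 0, which is (x - (4))².
Repeated root r = 4.
General solution: T(n) = (A + Bn)·(4)^n.
From T(0) = 0: A = 0.
From T(1) = 1: (A + B)·(4) = 1 ⇒ B = \frac{1}{4}.
So T(n) = \left(\frac{n}{4}\right) \cdot (4)^n.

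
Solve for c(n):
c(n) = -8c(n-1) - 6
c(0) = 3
First-order linear non-homogeneous.
Homogeneous solution: c_h(n) = A·(-8)^n.
Try constant particular solution c_p = K: K = -8K - 6 ⇒ K = - \frac{2}{3}.
General: c(n) = A·(-8)^n - \frac{2}{3}.
Apply c(0) = 3: A - \frac{2}{3} = 3 ⇒ A = \frac{11}{3}.
So c(n) = \frac{11 \left(-8\right)^{n}}{3} - \frac{2}{3}.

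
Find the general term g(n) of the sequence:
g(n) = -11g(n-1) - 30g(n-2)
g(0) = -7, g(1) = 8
Characteristic equation: x² + 11x + 30 = 0, which factors as (x - (-5))(x - (-6)) = 0.
Roots r₁ = -5, r₂ = -6 (distinct).
General solution: g(n) = A·(-5)^n + B·(-6)^n.
From g(0) = -7: A + B = -7.
From g(1) = 8: -5A - 6B = 8.
Solving: A = -34, B = 27.
So g(n) = - 34 \left(-5\right)^{n} + 27 \left(-6\right)^{n}.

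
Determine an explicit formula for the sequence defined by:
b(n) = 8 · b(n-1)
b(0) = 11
Pure geometric recurrence with ratio 8.
By induction b(n) = b(0) · (8)^n = 11 \cdot 8^{n}.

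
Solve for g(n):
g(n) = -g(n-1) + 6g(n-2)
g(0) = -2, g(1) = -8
Characteristic equation: x² + x - 6 = 0, which factors as (x - (-3))(x - (2)) = 0.
Roots r₁ = -3, r₂ = 2 (distinct).
General solution: g(n) = A·(-3)^n + B·(2)^n.
From g(0) = -2: A + B = -2.
From g(1) = -8: -3A + 2B = -8.
Solving: A = \frac{4}{5}, B = - \frac{14}{5}.
So g(n) = \frac{4 \left(-3\right)^{n}}{5} - \frac{14 \cdot 2^{n}}{5}.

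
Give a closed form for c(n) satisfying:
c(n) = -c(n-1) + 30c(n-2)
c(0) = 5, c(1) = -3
Characteristic equation: x² + x - 30 = 0, which factors as (x - (-6))(x - (5)) = 0.
Roots r₁ = -6, r₂ = 5 (distinct).
General solution: c(n) = A·(-6)^n + B·(5)^n.
From c(0) = 5: A + B = 5.
From c(1) = -3: -6A + 5B = -3.
Solving: A = \frac{28}{11}, B = \frac{27}{11}.
So c(n) = \frac{28 \left(-6\right)^{n}}{11} + \frac{27 \cdot 5^{n}}{11}.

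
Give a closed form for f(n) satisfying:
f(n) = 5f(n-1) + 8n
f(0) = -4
First-order linear with linear forcing.
Homogeneous solution: f_h(n) = A·(5)^n.
Try particular f_p(n) = pn + q. Substituting:
  pn + q = 5(p(n-1) + q) + 8n.
Matching the n-coefficient: p = 5p + 8 ⇒ p = -2.
Matching constants: q = -5p + 5q ⇒ q = - \frac{5}{2}.
General: f(n) = A·(5)^n - 2 n - \frac{5}{2}.
Apply f(0) = -4: A - \frac{5}{2} = -4 ⇒ A = - \frac{3}{2}.
So f(n) = - \frac{3 \cdot 5^{n}}{2} - 2 n - \frac{5}{2}.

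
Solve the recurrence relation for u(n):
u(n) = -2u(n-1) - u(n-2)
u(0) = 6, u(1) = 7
Characteristic equation: x² + 2x + 1 = 0, which is (x - (-1))².
Repeated root r = -1.
General solution: u(n) = (A + Bn)·(-1)^n.
From u(0) = 6: A = 6.
From u(1) = 7: (A + B)·(-1) = 7 ⇒ B = -13.
So u(n) = \left(6 - 13 n\right) \cdot (-1)^n.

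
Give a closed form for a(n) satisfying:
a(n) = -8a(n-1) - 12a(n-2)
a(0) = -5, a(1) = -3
Characteristic equation: x² + 8x + 12 = 0, which factors as (x - (-6))(x - (-2)) = 0.
Roots r₁ = -6, r₂ = -2 (distinct).
General solution: a(n) = A·(-6)^n + B·(-2)^n.
From a(0) = -5: A + B = -5.
From a(1) = -3: -6A - 2B = -3.
Solving: A = \frac{13}{4}, B = - \frac{33}{4}.
So a(n) = - \frac{33 \left(-2\right)^{n}}{4} + \frac{13 \left(-6\right)^{n}}{4}.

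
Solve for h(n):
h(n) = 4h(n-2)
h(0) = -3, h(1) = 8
Characteristic equation: x² - 4 = 0, which factors as (x - (2))(x - (-2)) = 0.
Roots r₁ = 2, r₂ = -2 (distinct).
General solution: h(n) = A·(2)^n + B·(-2)^n.
From h(0) = -3: A + B = -3.
From h(1) = 8: 2A - 2B = 8.
Solving: A = \frac{1}{2}, B = - \frac{7}{2}.
So h(n) = - \frac{7 \left(-2\right)^{n}}{2} + \frac{2^{n}}{2}.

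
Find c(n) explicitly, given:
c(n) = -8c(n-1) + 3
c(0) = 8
First-order linear non-homogeneous.
Homogeneous solution: c_h(n) = A·(-8)^n.
Try constant particular solution c_p = K: K = -8K + 3 ⇒ K = \frac{1}{3}.
General: c(n) = A·(-8)^n + \frac{1}{3}.
Apply c(0) = 8: A + \frac{1}{3} = 8 ⇒ A = \frac{23}{3}.
So c(n) = \frac{23 \left(-8\right)^{n}}{3} + \frac{1}{3}.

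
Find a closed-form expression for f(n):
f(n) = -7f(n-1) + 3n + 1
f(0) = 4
First-order linear with linear forcing.
Homogeneous solution: f_h(n) = A·(-7)^n.
Try particular f_p(n) = pn + q. Substituting:
  pn + q = -7(p(n-1) + q) + 3n + 1.
Matching the n-coefficient: p = -7p + 3 ⇒ p = \frac{3}{8}.
Matching constants: q = 7p - 7q + 1 ⇒ q = \frac{29}{64}.
General: f(n) = A·(-7)^n + \frac{3 n}{8} + \frac{29}{64}.
Apply f(0) = 4: A + \frac{29}{64} = 4 ⇒ A = \frac{227}{64}.
So f(n) = \frac{227 \left(-7\right)^{n}}{64} + \frac{3 n}{8} + \frac{29}{64}.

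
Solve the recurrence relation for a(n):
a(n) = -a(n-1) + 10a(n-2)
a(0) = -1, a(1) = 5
Characteristic equation: x² + x - 10 = 0.
Discriminant Δ = (-1)² + 4·(10) = 41.
Roots r₁,₂ = (-1 ± √41)/2, so r₁ = - \frac{1}{2} + \frac{\sqrt{41}}{2}, r₂ = - \frac{\sqrt{41}}{2} - \frac{1}{2}.
General solution: a(n) = A·r₁^n + B·r₂^n.
From the initial conditions, A + B = -1 and r₁A + r₂B = 5.
Since r₁ - r₂ = √41: A = (5 - (-1)r₂)/√41 = - \frac{1}{2} + \frac{9 \sqrt{41}}{82}, and B = -1 - A = - \frac{9 \sqrt{41}}{82} - \frac{1}{2}.
So a(n) = \left(- \frac{1}{2} + \frac{9 \sqrt{41}}{82}\right)\left(- \frac{1}{2} + \frac{\sqrt{41}}{2}\right)^n + \left(- \frac{9 \sqrt{41}}{82} - \frac{1}{2}\right)\left(- \frac{\sqrt{41}}{2} - \frac{1}{2}\right)^n.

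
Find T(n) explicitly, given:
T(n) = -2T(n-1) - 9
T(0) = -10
First-order linear non-homogeneous.
Homogeneous solution: T_h(n) = A·(-2)^n.
Try constant particular solution T_p = K: K = -2K - 9 ⇒ K = -3.
General: T(n) = A·(-2)^n - 3.
Apply T(0) = -10: A - 3 = -10 ⇒ A = -7.
So T(n) = - 7 \left(-2\right)^{n} - 3.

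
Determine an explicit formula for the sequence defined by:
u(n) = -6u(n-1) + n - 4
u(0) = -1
First-order linear with linear forcing.
Homogeneous solution: u_h(n) = A·(-6)^n.
Try particular u_p(n) = pn + q. Substituting:
  pn + q = -6(p(n-1) + q) + n - 4.
Matching the n-coefficient: p = -6p + 1 ⇒ p = \frac{1}{7}.
Matching constants: q = 6p - 6q - 4 ⇒ q = - \frac{22}{49}.
General: u(n) = A·(-6)^n + \frac{n}{7} - \frac{22}{49}.
Apply u(0) = -1: A - \frac{22}{49} = -1 ⇒ A = - \frac{27}{49}.
So u(n) = - \frac{27 \left(-6\right)^{n}}{49} + \frac{n}{7} - \frac{22}{49}.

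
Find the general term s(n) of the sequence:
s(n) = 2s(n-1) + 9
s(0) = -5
First-order linear non-homogeneous.
Homogeneous solution: s_h(n) = A·(2)^n.
Try constant particular solution s_p = K: K = 2K + 9 ⇒ K = -9.
General: s(n) = A·(2)^n - 9.
Apply s(0) = -5: A - 9 = -5 ⇒ A = 4.
So s(n) = 4 \cdot 2^{n} - 9.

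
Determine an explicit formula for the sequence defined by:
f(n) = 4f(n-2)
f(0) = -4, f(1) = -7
Characteristic equation: x² - 4 = 0, which factors as (x - (-2))(x - (2)) = 0.
Roots r₁ = -2, r₂ = 2 (distinct).
General solution: f(n) = A·(-2)^n + B·(2)^n.
From f(0) = -4: A + B = -4.
From f(1) = -7: -2A + 2B = -7.
Solving: A = - \frac{1}{4}, B = - \frac{15}{4}.
So f(n) = - \frac{\left(-2\right)^{n}}{4} - \frac{15 \cdot 2^{n}}{4}.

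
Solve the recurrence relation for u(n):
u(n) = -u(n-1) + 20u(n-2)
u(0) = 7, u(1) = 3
Characteristic equation: x² + x - 20 = 0, which factors as (x - (-5))(x - (4)) = 0.
Roots r₁ = -5, r₂ = 4 (distinct).
General solution: u(n) = A·(-5)^n + B·(4)^n.
From u(0) = 7: A + B = 7.
From u(1) = 3: -5A + 4B = 3.
Solving: A = \frac{25}{9}, B = \frac{38}{9}.
So u(n) = \frac{25 \left(-5\right)^{n}}{9} + \frac{38 \cdot 4^{n}}{9}.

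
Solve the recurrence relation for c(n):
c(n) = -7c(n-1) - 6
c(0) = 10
First-order linear non-homogeneous.
Homogeneous solution: c_h(n) = A·(-7)^n.
Try constant particular solution c_p = K: K = -7K - 6 ⇒ K = - \frac{3}{4}.
General: c(n) = A·(-7)^n - \frac{3}{4}.
Apply c(0) = 10: A - \frac{3}{4} = 10 ⇒ A = \frac{43}{4}.
So c(n) = \frac{43 \left(-7\right)^{n}}{4} - \frac{3}{4}.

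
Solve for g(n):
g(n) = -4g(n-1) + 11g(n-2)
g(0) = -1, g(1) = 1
Characteristic equation: x² + 4x - 11 = 0.
Discriminant Δ = (-4)² + 4·(11) = 60.
Roots r₁,₂ = (-4 ± √60)/2, so r₁ = -2 + \sqrt{15}, r₂ = - \sqrt{15} - 2.
General solution: g(n) = A·r₁^n + B·r₂^n.
From the initial conditions, A + B = -1 and r₁A + r₂B = 1.
Since r₁ - r₂ = √60: A = (1 - (-1)r₂)/√60 = - \frac{1}{2} - \frac{\sqrt{15}}{30}, and B = -1 - A = - \frac{1}{2} + \frac{\sqrt{15}}{30}.
So g(n) = \left(- \frac{1}{2} - \frac{\sqrt{15}}{30}\right)\left(-2 + \sqrt{15}\right)^n + \left(- \frac{1}{2} + \frac{\sqrt{15}}{30}\right)\left(- \sqrt{15} - 2\right)^n.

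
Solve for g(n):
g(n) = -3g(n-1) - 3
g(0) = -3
First-order linear non-homogeneous.
Homogeneous solution: g_h(n) = A·(-3)^n.
Try constant particular solution g_p = K: K = -3K - 3 ⇒ K = - \frac{3}{4}.
General: g(n) = A·(-3)^n - \frac{3}{4}.
Apply g(0) = -3: A - \frac{3}{4} = -3 ⇒ A = - \frac{9}{4}.
So g(n) = - \frac{9 \left(-3\right)^{n}}{4} - \frac{3}{4}.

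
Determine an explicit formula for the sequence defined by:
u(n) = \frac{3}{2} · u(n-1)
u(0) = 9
Pure geometric recurrence with ratio \frac{3}{2}.
By induction u(n) = u(0) · (\frac{3}{2})^n = 9 \left(\frac{3}{2}\right)^{n}.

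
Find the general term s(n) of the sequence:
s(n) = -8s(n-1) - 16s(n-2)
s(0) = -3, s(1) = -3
Characteristic equation: x² + 8x + 16 = 0, which is (x - (-4))².
Repeated root r = -4.
General solution: s(n) = (A + Bn)·(-4)^n.
From s(0) = -3: A = -3.
From s(1) = -3: (A + B)·(-4) = -3 ⇒ B = \frac{15}{4}.
So s(n) = \left(\frac{15 n}{4} - 3\right) \cdot (-4)^n.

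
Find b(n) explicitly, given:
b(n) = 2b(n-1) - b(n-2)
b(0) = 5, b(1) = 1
Characteristic equation: x² - 2x + 1 = 0, which is (x - (1))².
Repeated root r = 1.
General solution: b(n) = (A + Bn)·(1)^n.
From b(0) = 5: A = 5.
From b(1) = 1: (A + B)·(1) = 1 ⇒ B = -4.
So b(n) = \left(5 - 4 n\right) \cdot (1)^n.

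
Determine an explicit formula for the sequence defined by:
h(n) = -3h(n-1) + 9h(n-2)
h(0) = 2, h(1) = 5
Characteristic equation: x² + 3x - 9 = 0.
Discriminant Δ = (-3)² + 4·(9) = 45.
Roots r₁,₂ = (-3 ± √45)/2, so r₁ = - \frac{3}{2} + \frac{3 \sqrt{5}}{2}, r₂ = - \frac{3 \sqrt{5}}{2} - \frac{3}{2}.
General solution: h(n) = A·r₁^n + B·r₂^n.
From the initial conditions, A + B = 2 and r₁A + r₂B = 5.
Since r₁ - r₂ = √45: A = (5 - (2)r₂)/√45 = 1 + \frac{8 \sqrt{5}}{15}, and B = 2 - A = 1 - \frac{8 \sqrt{5}}{15}.
So h(n) = \left(1 + \frac{8 \sqrt{5}}{15}\right)\left(- \frac{3}{2} + \frac{3 \sqrt{5}}{2}\right)^n + \left(1 - \frac{8 \sqrt{5}}{15}\right)\left(- \frac{3 \sqrt{5}}{2} - \frac{3}{2}\right)^n.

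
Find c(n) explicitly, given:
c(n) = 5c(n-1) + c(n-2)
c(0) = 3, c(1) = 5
Characteristic equation: x² - 5x - 1 = 0.
Discriminant Δ = (5)² + 4·(1) = 29.
Roots r₁,₂ = (5 ± √29)/2, so r₁ = \frac{5}{2} + \frac{\sqrt{29}}{2}, r₂ = \frac{5}{2} - \frac{\sqrt{29}}{2}.
General solution: c(n) = A·r₁^n + B·r₂^n.
From the initial conditions, A + B = 3 and r₁A + r₂B = 5.
Since r₁ - r₂ = √29: A = (5 - (3)r₂)/√29 = \frac{3}{2} - \frac{5 \sqrt{29}}{58}, and B = 3 - A = \frac{5 \sqrt{29}}{58} + \frac{3}{2}.
So c(n) = \left(\frac{3}{2} - \frac{5 \sqrt{29}}{58}\right)\left(\frac{5}{2} + \frac{\sqrt{29}}{2}\right)^n + \left(\frac{5 \sqrt{29}}{58} + \frac{3}{2}\right)\left(\frac{5}{2} - \frac{\sqrt{29}}{2}\right)^n.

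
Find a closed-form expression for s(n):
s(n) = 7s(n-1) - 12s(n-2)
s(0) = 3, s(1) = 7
Characteristic equation: x² - 7x + 12 = 0, which factors as (x - (4))(x - (3)) = 0.
Roots r₁ = 4, r₂ = 3 (distinct).
General solution: s(n) = A·(4)^n + B·(3)^n.
From s(0) = 3: A + B = 3.
From s(1) = 7: 4A + 3B = 7.
Solving: A = -2, B = 5.
So s(n) = 5 \cdot 3^{n} - 2 \cdot 4^{n}.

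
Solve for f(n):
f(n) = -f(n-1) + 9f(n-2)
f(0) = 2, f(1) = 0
Characteristic equation: x² + x - 9 = 0.
Discriminant Δ = (-1)² + 4·(9) = 37.
Roots r₁,₂ = (-1 ± √37)/2, so r₁ = - \frac{1}{2} + \frac{\sqrt{37}}{2}, r₂ = - \frac{\sqrt{37}}{2} - \frac{1}{2}.
General solution: f(n) = A·r₁^n + B·r₂^n.
From the initial conditions, A + B = 2 and r₁A + r₂B = 0.
Since r₁ - r₂ = √37: A = (0 - (2)r₂)/√37 = \frac{\sqrt{37}}{37} + 1, and B = 2 - A = 1 - \frac{\sqrt{37}}{37}.
So f(n) = \left(\frac{\sqrt{37}}{37} + 1\right)\left(- \frac{1}{2} + \frac{\sqrt{37}}{2}\right)^n + \left(1 - \frac{\sqrt{37}}{37}\right)\left(- \frac{\sqrt{37}}{2} - \frac{1}{2}\right)^n.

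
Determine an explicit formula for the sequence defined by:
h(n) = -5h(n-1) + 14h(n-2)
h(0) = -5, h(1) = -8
Characteristic equation: x² + 5x - 14 = 0, which factors as (x - (2))(x - (-7)) = 0.
Roots r₁ = 2, r₂ = -7 (distinct).
General solution: h(n) = A·(2)^n + B·(-7)^n.
From h(0) = -5: A + B = -5.
From h(1) = -8: 2A - 7B = -8.
Solving: A = - \frac{43}{9}, B = - \frac{2}{9}.
So h(n) = - \frac{2 \left(-7\right)^{n}}{9} - \frac{43 \cdot 2^{n}}{9}.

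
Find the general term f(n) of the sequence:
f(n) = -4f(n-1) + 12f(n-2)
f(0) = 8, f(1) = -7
Characteristic equation: x² + 4x - 12 = 0, which factors as (x - (-6))(x - (2)) = 0.
Roots r₁ = -6, r₂ = 2 (distinct).
General solution: f(n) = A·(-6)^n + B·(2)^n.
From f(0) = 8: A + B = 8.
From f(1) = -7: -6A + 2B = -7.
Solving: A = \frac{23}{8}, B = \frac{41}{8}.
So f(n) = \frac{23 \left(-6\right)^{n}}{8} + \frac{41 \cdot 2^{n}}{8}.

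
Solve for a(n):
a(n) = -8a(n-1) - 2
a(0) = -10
First-order linear non-homogeneous.
Homogeneous solution: a_h(n) = A·(-8)^n.
Try constant particular solution a_p = K: K = -8K - 2 ⇒ K = - \frac{2}{9}.
General: a(n) = A·(-8)^n - \frac{2}{9}.
Apply a(0) = -10: A - \frac{2}{9} = -10 ⇒ A = - \frac{88}{9}.
So a(n) = - \frac{88 \left(-8\right)^{n}}{9} - \frac{2}{9}.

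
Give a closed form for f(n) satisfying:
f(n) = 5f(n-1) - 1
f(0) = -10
First-order linear non-homogeneous.
Homogeneous solution: f_h(n) = A·(5)^n.
Try constant particular solution f_p = K: K = 5K - 1 ⇒ K = \frac{1}{4}.
General: f(n) = A·(5)^n + \frac{1}{4}.
Apply f(0) = -10: A + \frac{1}{4} = -10 ⇒ A = - \frac{41}{4}.
So f(n) = \frac{1}{4} - \frac{41 \cdot 5^{n}}{4}.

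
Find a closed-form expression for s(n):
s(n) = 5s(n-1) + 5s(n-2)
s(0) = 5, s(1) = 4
Characteristic equation: x² - 5x - 5 = 0.
Discriminant Δ = (5)² + 4·(5) = 45.
Roots r₁,₂ = (5 ± √45)/2, so r₁ = \frac{5}{2} + \frac{3 \sqrt{5}}{2}, r₂ = \frac{5}{2} - \frac{3 \sqrt{5}}{2}.
General solution: s(n) = A·r₁^n + B·r₂^n.
From the initial conditions, A + B = 5 and r₁A + r₂B = 4.
Since r₁ - r₂ = √45: A = (4 - (5)r₂)/√45 = \frac{5}{2} - \frac{17 \sqrt{5}}{30}, and B = 5 - A = \frac{17 \sqrt{5}}{30} + \frac{5}{2}.
So s(n) = \left(\frac{5}{2} - \frac{17 \sqrt{5}}{30}\right)\left(\frac{5}{2} + \frac{3 \sqrt{5}}{2}\right)^n + \left(\frac{17 \sqrt{5}}{30} + \frac{5}{2}\right)\left(\frac{5}{2} - \frac{3 \sqrt{5}}{2}\right)^n.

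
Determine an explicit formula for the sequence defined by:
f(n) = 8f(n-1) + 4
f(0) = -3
First-order linear non-homogeneous.
Homogeneous solution: f_h(n) = A·(8)^n.
Try constant particular solution f_p = K: K = 8K + 4 ⇒ K = - \frac{4}{7}.
General: f(n) = A·(8)^n - \frac{4}{7}.
Apply f(0) = -3: A - \frac{4}{7} = -3 ⇒ A = - \frac{17}{7}.
So f(n) = - \frac{17 \cdot 8^{n}}{7} - \frac{4}{7}.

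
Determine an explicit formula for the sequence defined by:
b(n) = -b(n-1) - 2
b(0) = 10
First-order linear non-homogeneous.
Homogeneous solution: b_h(n) = A·(-1)^n.
Try constant particular solution b_p = K: K = -K - 2 ⇒ K = -1.
General: b(n) = A·(-1)^n - 1.
Apply b(0) = 10: A - 1 = 10 ⇒ A = 11.
So b(n) = 11 \left(-1\right)^{n} - 1.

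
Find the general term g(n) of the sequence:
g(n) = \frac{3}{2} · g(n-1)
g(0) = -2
Pure geometric recurrence with ratio \frac{3}{2}.
By induction g(n) = g(0) · (\frac{3}{2})^n = - 2 \left(\frac{3}{2}\right)^{n}.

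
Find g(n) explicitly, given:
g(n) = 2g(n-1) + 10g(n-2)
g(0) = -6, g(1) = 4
Characteristic equation: x² - 2x - 10 = 0.
Discriminant Δ = (2)² + 4·(10) = 44.
Roots r₁,₂ = (2 ± √44)/2, so r₁ = 1 + \sqrt{11}, r₂ = 1 - \sqrt{11}.
General solution: g(n) = A·r₁^n + B·r₂^n.
From the initial conditions, A + B = -6 and r₁A + r₂B = 4.
Since r₁ - r₂ = √44: A = (4 - (-6)r₂)/√44 = -3 + \frac{5 \sqrt{11}}{11}, and B = -6 - A = -3 - \frac{5 \sqrt{11}}{11}.
So g(n) = \left(-3 + \frac{5 \sqrt{11}}{11}\right)\left(1 + \sqrt{11}\right)^n + \left(-3 - \frac{5 \sqrt{11}}{11}\right)\left(1 - \sqrt{11}\right)^n.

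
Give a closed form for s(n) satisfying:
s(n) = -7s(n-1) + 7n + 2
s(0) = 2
First-order linear with linear forcing.
Homogeneous solution: s_h(n) = A·(-7)^n.
Try particular s_p(n) = pn + q. Substituting:
  pn + q = -7(p(n-1) + q) + 7n + 2.
Matching the n-coefficient: p = -7p + 7 ⇒ p = \frac{7}{8}.
Matching constants: q = 7p - 7q + 2 ⇒ q = \frac{65}{64}.
General: s(n) = A·(-7)^n + \frac{7 n}{8} + \frac{65}{64}.
Apply s(0) = 2: A + \frac{65}{64} = 2 ⇒ A = \frac{63}{64}.
So s(n) = \frac{63 \left(-7\right)^{n}}{64} + \frac{7 n}{8} + \frac{65}{64}.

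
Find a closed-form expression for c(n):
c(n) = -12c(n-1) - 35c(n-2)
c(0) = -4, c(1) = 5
Characteristic equation: x² + 12x + 35 = 0, which factors as (x - (-5))(x - (-7)) = 0.
Roots r₁ = -5, r₂ = -7 (distinct).
General solution: c(n) = A·(-5)^n + B·(-7)^n.
From c(0) = -4: A + B = -4.
From c(1) = 5: -5A - 7B = 5.
Solving: A = - \frac{23}{2}, B = \frac{15}{2}.
So c(n) = - \frac{23 \left(-5\right)^{n}}{2} + \frac{15 \left(-7\right)^{n}}{2}.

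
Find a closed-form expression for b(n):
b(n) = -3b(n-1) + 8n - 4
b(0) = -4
First-order linear with linear forcing.
Homogeneous solution: b_h(n) = A·(-3)^n.
Try particular b_p(n) = pn + q. Substituting:
  pn + q = -3(p(n-1) + q) + 8n - 4.
Matching the n-coefficient: p = -3p + 8 ⇒ p = 2.
Matching constants: q = 3p - 3q - 4 ⇒ q = \frac{1}{2}.
General: b(n) = A·(-3)^n + 2 n + \frac{1}{2}.
Apply b(0) = -4: A + \frac{1}{2} = -4 ⇒ A = - \frac{9}{2}.
So b(n) = - \frac{9 \left(-3\right)^{n}}{2} + 2 n + \frac{1}{2}.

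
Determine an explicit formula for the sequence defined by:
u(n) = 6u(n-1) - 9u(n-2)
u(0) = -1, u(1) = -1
Characteristic equation: x² - 6x + 9 = 0, which is (x - (3))².
Repeated root r = 3.
General solution: u(n) = (A + Bn)·(3)^n.
From u(0) = -1: A = -1.
From u(1) = -1: (A + B)·(3) = -1 ⇒ B = \frac{2}{3}.
So u(n) = \left(\frac{2 n}{3} - 1\right) \cdot (3)^n.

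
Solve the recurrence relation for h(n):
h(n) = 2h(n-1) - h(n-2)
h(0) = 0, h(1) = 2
Characteristic equation: x² - 2x + 1 = 0, which is (x - (1))².
Repeated root r = 1.
General solution: h(n) = (A + Bn)·(1)^n.
From h(0) = 0: A = 0.
From h(1) = 2: (A + B)·(1) = 2 ⇒ B = 2.
So h(n) = \left(2 n\right) \cdot (1)^n.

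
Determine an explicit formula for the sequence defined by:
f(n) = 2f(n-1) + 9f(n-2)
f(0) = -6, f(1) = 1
Characteristic equation: x² - 2x - 9 = 0.
Discriminant Δ = (2)² + 4·(9) = 40.
Roots r₁,₂ = (2 ± √40)/2, so r₁ = 1 + \sqrt{10}, r₂ = 1 - \sqrt{10}.
General solution: f(n) = A·r₁^n + B·r₂^n.
From the initial conditions, A + B = -6 and r₁A + r₂B = 1.
Since r₁ - r₂ = √40: A = (1 - (-6)r₂)/√40 = -3 + \frac{7 \sqrt{10}}{20}, and B = -6 - A = -3 - \frac{7 \sqrt{10}}{20}.
So f(n) = \left(-3 + \frac{7 \sqrt{10}}{20}\right)\left(1 + \sqrt{10}\right)^n + \left(-3 - \frac{7 \sqrt{10}}{20}\right)\left(1 - \sqrt{10}\right)^n.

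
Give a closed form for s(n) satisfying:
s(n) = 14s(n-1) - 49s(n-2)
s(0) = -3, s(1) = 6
Characteristic equation: x² - 14x + 49 = 0, which is (x - (7))².
Repeated root r = 7.
General solution: s(n) = (A + Bn)·(7)^n.
From s(0) = -3: A = -3.
From s(1) = 6: (A + B)·(7) = 6 ⇒ B = \frac{27}{7}.
So s(n) = \left(\frac{27 n}{7} - 3\right) \cdot (7)^n.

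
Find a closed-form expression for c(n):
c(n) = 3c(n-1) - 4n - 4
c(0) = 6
First-order linear with linear forcing.
Homogeneous solution: c_h(n) = A·(3)^n.
Try particular c_p(n) = pn + q. Substituting:
  pn + q = 3(p(n-1) + q) - 4n - 4.
Matching the n-coefficient: p = 3p - 4 ⇒ p = 2.
Matching constants: q = -3p + 3q - 4 ⇒ q = 5.
General: c(n) = A·(3)^n + 2 n + 5.
Apply c(0) = 6: A + 5 = 6 ⇒ A = 1.
So c(n) = 3^{n} + 2 n + 5.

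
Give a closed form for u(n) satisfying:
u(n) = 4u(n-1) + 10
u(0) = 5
First-order linear non-homogeneous.
Homogeneous solution: u_h(n) = A·(4)^n.
Try constant particular solution u_p = K: K = 4K + 10 ⇒ K = - \frac{10}{3}.
General: u(n) = A·(4)^n - \frac{10}{3}.
Apply u(0) = 5: A - \frac{10}{3} = 5 ⇒ A = \frac{25}{3}.
So u(n) = \frac{25 \cdot 4^{n}}{3} - \frac{10}{3}.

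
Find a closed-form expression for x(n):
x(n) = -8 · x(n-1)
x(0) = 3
Pure geometric recurrence with ratio -8.
By induction x(n) = x(0) · (-8)^n = 3 \left(-8\right)^{n}.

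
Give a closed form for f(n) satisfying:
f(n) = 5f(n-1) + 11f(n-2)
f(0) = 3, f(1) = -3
Characteristic equation: x² - 5x - 11 = 0.
Discriminant Δ = (5)² + 4·(11) = 69.
Roots r₁,₂ = (5 ± √69)/2, so r₁ = \frac{5}{2} + \frac{\sqrt{69}}{2}, r₂ = \frac{5}{2} - \frac{\sqrt{69}}{2}.
General solution: f(n) = A·r₁^n + B·r₂^n.
From the initial conditions, A + B = 3 and r₁A + r₂B = -3.
Since r₁ - r₂ = √69: A = (-3 - (3)r₂)/√69 = \frac{3}{2} - \frac{7 \sqrt{69}}{46}, and B = 3 - A = \frac{7 \sqrt{69}}{46} + \frac{3}{2}.
So f(n) = \left(\frac{3}{2} - \frac{7 \sqrt{69}}{46}\right)\left(\frac{5}{2} + \frac{\sqrt{69}}{2}\right)^n + \left(\frac{7 \sqrt{69}}{46} + \frac{3}{2}\right)\left(\frac{5}{2} - \frac{\sqrt{69}}{2}\right)^n.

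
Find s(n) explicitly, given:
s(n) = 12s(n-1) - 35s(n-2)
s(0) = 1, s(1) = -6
Characteristic equation: x² - 12x + 35 = 0, which factors as (x - (7))(x - (5)) = 0.
Roots r₁ = 7, r₂ = 5 (distinct).
General solution: s(n) = A·(7)^n + B·(5)^n.
From s(0) = 1: A + B = 1.
From s(1) = -6: 7A + 5B = -6.
Solving: A = - \frac{11}{2}, B = \frac{13}{2}.
So s(n) = \frac{13 \cdot 5^{n}}{2} - \frac{11 \cdot 7^{n}}{2}.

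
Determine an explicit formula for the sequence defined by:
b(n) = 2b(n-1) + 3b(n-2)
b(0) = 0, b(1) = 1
Characteristic equation: x² - 2x - 3 = 0, which factors as (x - (3))(x - (-1)) = 0.
Roots r₁ = 3, r₂ = -1 (distinct).
General solution: b(n) = A·(3)^n + B·(-1)^n.
From b(0) = 0: A + B = 0.
From b(1) = 1: 3A - B = 1.
Solving: A = \frac{1}{4}, B = - \frac{1}{4}.
So b(n) = - \frac{\left(-1\right)^{n}}{4} + \frac{3^{n}}{4}.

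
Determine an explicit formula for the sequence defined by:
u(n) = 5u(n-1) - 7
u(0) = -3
First-order linear non-homogeneous.
Homogeneous solution: u_h(n) = A·(5)^n.
Try constant particular solution u_p = K: K = 5K - 7 ⇒ K = \frac{7}{4}.
General: u(n) = A·(5)^n + \frac{7}{4}.
Apply u(0) = -3: A + \frac{7}{4} = -3 ⇒ A = - \frac{19}{4}.
So u(n) = \frac{7}{4} - \frac{19 \cdot 5^{n}}{4}.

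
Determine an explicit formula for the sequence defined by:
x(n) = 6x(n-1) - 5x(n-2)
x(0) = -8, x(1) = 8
Characteristic equation: x² - 6x + 5 = 0, which factors as (x - (1))(x - (5)) = 0.
Roots r₁ = 1, r₂ = 5 (distinct).
General solution: x(n) = A·(1)^n + B·(5)^n.
From x(0) = -8: A + B = -8.
From x(1) = 8: A + 5B = 8.
Solving: A = -12, B = 4.
So x(n) = 4 \cdot 5^{n} - 12.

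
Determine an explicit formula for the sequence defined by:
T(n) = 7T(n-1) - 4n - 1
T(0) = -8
First-order linear with linear forcing.
Homogeneous solution: T_h(n) = A·(7)^n.
Try particular T_p(n) = pn + q. Substituting:
  pn + q = 7(p(n-1) + q) - 4n - 1.
Matching the n-coefficient: p = 7p - 4 ⇒ p = \frac{2}{3}.
Matching constants: q = -7p + 7q - 1 ⇒ q = \frac{17}{18}.
General: T(n) = A·(7)^n + \frac{2 n}{3} + \frac{17}{18}.
Apply T(0) = -8: A + \frac{17}{18} = -8 ⇒ A = - \frac{161}{18}.
So T(n) = - \frac{161 \cdot 7^{n}}{18} + \frac{2 n}{3} + \frac{17}{18}.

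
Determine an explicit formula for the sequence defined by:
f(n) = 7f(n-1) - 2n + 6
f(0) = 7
First-order linear with linear forcing.
Homogeneous solution: f_h(n) = A·(7)^n.
Try particular f_p(n) = pn + q. Substituting:
  pn + q = 7(p(n-1) + q) - 2n + 6.
Matching the n-coefficient: p = 7p - 2 ⇒ p = \frac{1}{3}.
Matching constants: q = -7p + 7q + 6 ⇒ q = - \frac{11}{18}.
General: f(n) = A·(7)^n + \frac{n}{3} - \frac{11}{18}.
Apply f(0) = 7: A - \frac{11}{18} = 7 ⇒ A = \frac{137}{18}.
So f(n) = \frac{137 \cdot 7^{n}}{18} + \frac{n}{3} - \frac{11}{18}.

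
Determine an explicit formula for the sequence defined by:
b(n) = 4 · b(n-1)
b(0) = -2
Pure geometric recurrence with ratio 4.
By induction b(n) = b(0) · (4)^n = - 2 \cdot 4^{n}.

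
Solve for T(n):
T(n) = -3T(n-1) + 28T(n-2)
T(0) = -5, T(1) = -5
Characteristic equation: x² + 3x - 28 = 0, which factors as (x - (-7))(x - (4)) = 0.
Roots r₁ = -7, r₂ = 4 (distinct).
General solution: T(n) = A·(-7)^n + B·(4)^n.
From T(0) = -5: A + B = -5.
From T(1) = -5: -7A + 4B = -5.
Solving: A = - \frac{15}{11}, B = - \frac{40}{11}.
So T(n) = - \frac{15 \left(-7\right)^{n}}{11} - \frac{40 \cdot 4^{n}}{11}.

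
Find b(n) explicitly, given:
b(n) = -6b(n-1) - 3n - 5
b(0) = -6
First-order linear with linear forcing.
Homogeneous solution: b_h(n) = A·(-6)^n.
Try particular b_p(n) = pn + q. Substituting:
  pn + q = -6(p(n-1) + q) - 3n - 5.
Matching the n-coefficient: p = -6p - 3 ⇒ p = - \frac{3}{7}.
Matching constants: q = 6p - 6q - 5 ⇒ q = - \frac{53}{49}.
General: b(n) = A·(-6)^n - \frac{3 n}{7} - \frac{53}{49}.
Apply b(0) = -6: A - \frac{53}{49} = -6 ⇒ A = - \frac{241}{49}.
So b(n) = - \frac{241 \left(-6\right)^{n}}{49} - \frac{3 n}{7} - \frac{53}{49}.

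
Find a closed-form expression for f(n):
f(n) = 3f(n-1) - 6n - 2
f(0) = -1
First-order linear with linear forcing.
Homogeneous solution: f_h(n) = A·(3)^n.
Try particular f_p(n) = pn + q. Substituting:
  pn + q = 3(p(n-1) + q) - 6n - 2.
Matching the n-coefficient: p = 3p - 6 ⇒ p = 3.
Matching constants: q = -3p + 3q - 2 ⇒ q = \frac{11}{2}.
General: f(n) = A·(3)^n + 3 n + \frac{11}{2}.
Apply f(0) = -1: A + \frac{11}{2} = -1 ⇒ A = - \frac{13}{2}.
So f(n) = - \frac{13 \cdot 3^{n}}{2} + 3 n + \frac{11}{2}.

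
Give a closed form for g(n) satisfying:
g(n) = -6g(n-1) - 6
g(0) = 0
First-order linear non-homogeneous.
Homogeneous solution: g_h(n) = A·(-6)^n.
Try constant particular solution g_p = K: K = -6K - 6 ⇒ K = - \frac{6}{7}.
General: g(n) = A·(-6)^n - \frac{6}{7}.
Apply g(0) = 0: A - \frac{6}{7} = 0 ⇒ A = \frac{6}{7}.
So g(n) = \frac{6 \left(-6\right)^{n}}{7} - \frac{6}{7}.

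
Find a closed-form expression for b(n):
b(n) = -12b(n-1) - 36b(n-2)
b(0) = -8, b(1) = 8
Characteristic equation: x² + 12x + 36 = 0, which is (x - (-6))².
Repeated root r = -6.
General solution: b(n) = (A + Bn)·(-6)^n.
From b(0) = -8: A = -8.
From b(1) = 8: (A + B)·(-6) = 8 ⇒ B = \frac{20}{3}.
So b(n) = \left(\frac{20 n}{3} - 8\right) \cdot (-6)^n.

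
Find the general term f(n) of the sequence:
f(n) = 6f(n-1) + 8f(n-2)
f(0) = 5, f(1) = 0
Characteristic equation: x² - 6x - 8 = 0.
Discriminant Δ = (6)² + 4·(8) = 68.
Roots r₁,₂ = (6 ± √68)/2, so r₁ = 3 + \sqrt{17}, r₂ = 3 - \sqrt{17}.
General solution: f(n) = A·r₁^n + B·r₂^n.
From the initial conditions, A + B = 5 and r₁A + r₂B = 0.
Since r₁ - r₂ = √68: A = (0 - (5)r₂)/√68 = \frac{5}{2} - \frac{15 \sqrt{17}}{34}, and B = 5 - A = \frac{15 \sqrt{17}}{34} + \frac{5}{2}.
So f(n) = \left(\frac{5}{2} - \frac{15 \sqrt{17}}{34}\right)\left(3 + \sqrt{17}\right)^n + \left(\frac{15 \sqrt{17}}{34} + \frac{5}{2}\right)\left(3 - \sqrt{17}\right)^n.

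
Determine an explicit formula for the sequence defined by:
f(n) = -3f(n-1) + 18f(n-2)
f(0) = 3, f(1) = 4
Characteristic equation: x² + 3x - 18 = 0, which factors as (x - (3))(x - (-6)) = 0.
Roots r₁ = 3, r₂ = -6 (distinct).
General solution: f(n) = A·(3)^n + B·(-6)^n.
From f(0) = 3: A + B = 3.
From f(1) = 4: 3A - 6B = 4.
Solving: A = \frac{22}{9}, B = \frac{5}{9}.
So f(n) = \frac{5 \left(-6\right)^{n}}{9} + \frac{22 \cdot 3^{n}}{9}.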